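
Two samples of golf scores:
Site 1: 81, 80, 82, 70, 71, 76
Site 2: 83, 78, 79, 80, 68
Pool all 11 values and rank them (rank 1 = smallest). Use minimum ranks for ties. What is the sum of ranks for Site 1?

Sorted (ascending): 68, 70, 71, 76, 78, 79, 80, 80, 81, 82, 83
The 2 values of 80 occupy positions 7–8 → each gets rank 7.
Site 1 values → pooled ranks: 81→9, 80→7, 82→10, 70→2, 71→3, 76→4
Rank sum = 9 + 7 + 10 + 2 + 3 + 4 = 35

35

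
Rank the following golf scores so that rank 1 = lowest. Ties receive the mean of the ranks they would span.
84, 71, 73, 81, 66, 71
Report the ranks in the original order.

Sorted (ascending): 66, 71, 71, 73, 81, 84
The 2 values of 71 occupy positions 2–3 → average rank (2+3)/2 = 2.5.

6, 2.5, 4, 5, 1, 2.5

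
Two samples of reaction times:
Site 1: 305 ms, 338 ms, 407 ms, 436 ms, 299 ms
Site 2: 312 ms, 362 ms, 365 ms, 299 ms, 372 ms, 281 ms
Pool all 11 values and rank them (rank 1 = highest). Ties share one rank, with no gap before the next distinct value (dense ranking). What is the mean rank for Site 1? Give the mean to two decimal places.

Sorted (descending): 436, 407, 372, 365, 362, 338, 312, 305, 299, 299, 281
The 2 values of 299 share dense rank 9.
Remaining distinct values take the next consecutive integers.
Site 1 values → pooled ranks: 305→8, 338→6, 407→2, 436→1, 299→9
Mean rank = (8 + 6 + 2 + 1 + 9) / 5 = 5.20

5.20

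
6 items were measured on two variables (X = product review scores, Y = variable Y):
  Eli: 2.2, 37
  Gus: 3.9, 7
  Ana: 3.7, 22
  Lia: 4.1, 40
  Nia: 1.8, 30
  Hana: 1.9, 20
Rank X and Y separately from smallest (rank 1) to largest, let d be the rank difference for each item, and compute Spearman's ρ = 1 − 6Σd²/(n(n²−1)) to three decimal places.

0.143

Ranks of variable 1: 3, 5, 4, 6, 1, 2
Ranks of variable 2: 5, 1, 3, 6, 4, 2
d = r₁ − r₂: -2, 4, 1, 0, -3, 0
d²: 4, 16, 1, 0, 9, 0; Σd² = 30
ρ = 1 − 6·30/(6·35) = 1 − 180/210 = 0.143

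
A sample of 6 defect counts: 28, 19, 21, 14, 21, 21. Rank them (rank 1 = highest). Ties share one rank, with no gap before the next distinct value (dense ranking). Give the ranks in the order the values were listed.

Sorted (descending): 28, 21, 21, 21, 19, 14
The 3 values of 21 share dense rank 2.
Remaining distinct values take the next consecutive integers.

1, 3, 2, 4, 2, 2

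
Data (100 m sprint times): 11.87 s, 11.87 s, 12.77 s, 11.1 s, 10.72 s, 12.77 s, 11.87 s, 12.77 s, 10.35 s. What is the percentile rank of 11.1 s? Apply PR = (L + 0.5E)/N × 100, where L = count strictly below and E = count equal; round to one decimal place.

N = 9.
Strictly below 11.1: 2. Equal to 11.1: 1.
PR = (2 + 0.5·1)/9 × 100 = 27.8

27.8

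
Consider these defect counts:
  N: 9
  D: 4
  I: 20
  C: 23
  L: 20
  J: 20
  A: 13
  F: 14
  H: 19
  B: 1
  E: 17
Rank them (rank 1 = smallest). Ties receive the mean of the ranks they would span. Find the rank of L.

Sorted (ascending): 1, 4, 9, 13, 14, 17, 19, 20, 20, 20, 23
The 3 values of 20 occupy positions 8–10 → average rank 9.
L has value 20 → rank 9.

9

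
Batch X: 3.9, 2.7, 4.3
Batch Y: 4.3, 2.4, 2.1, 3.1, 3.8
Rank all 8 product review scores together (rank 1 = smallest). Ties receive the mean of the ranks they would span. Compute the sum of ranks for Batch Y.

Sorted (ascending): 2.1, 2.4, 2.7, 3.1, 3.8, 3.9, 4.3, 4.3
The 2 values of 4.3 occupy positions 7–8 → average rank (7+8)/2 = 7.5.
Batch Y values → pooled ranks: 4.3→7.5, 2.4→2, 2.1→1, 3.1→4, 3.8→5
Rank sum = 7.5 + 2 + 1 + 4 + 5 = 19.5

19.5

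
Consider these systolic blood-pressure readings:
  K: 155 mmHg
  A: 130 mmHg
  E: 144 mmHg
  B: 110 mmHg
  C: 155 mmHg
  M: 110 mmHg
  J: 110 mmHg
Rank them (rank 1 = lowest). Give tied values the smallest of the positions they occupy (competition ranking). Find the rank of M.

Sorted (ascending): 110, 110, 110, 130, 144, 155, 155
The 3 values of 110 occupy positions 1–3 → each gets rank 1.
The 2 values of 155 occupy positions 6–7 → each gets rank 6.
M has value 110 mmHg → rank 1.

1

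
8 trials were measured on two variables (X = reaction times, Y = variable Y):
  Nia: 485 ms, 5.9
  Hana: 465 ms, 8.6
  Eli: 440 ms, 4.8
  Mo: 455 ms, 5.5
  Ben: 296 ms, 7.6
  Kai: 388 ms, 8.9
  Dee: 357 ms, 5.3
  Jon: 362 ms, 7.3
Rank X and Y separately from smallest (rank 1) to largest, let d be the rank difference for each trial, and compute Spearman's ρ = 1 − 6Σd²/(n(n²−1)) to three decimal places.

-0.024

Ranks of variable 1: 8, 7, 5, 6, 1, 4, 2, 3
Ranks of variable 2: 4, 7, 1, 3, 6, 8, 2, 5
d = r₁ − r₂: 4, 0, 4, 3, -5, -4, 0, -2
d²: 16, 0, 16, 9, 25, 16, 0, 4; Σd² = 86
ρ = 1 − 6·86/(8·63) = 1 − 516/504 = -0.024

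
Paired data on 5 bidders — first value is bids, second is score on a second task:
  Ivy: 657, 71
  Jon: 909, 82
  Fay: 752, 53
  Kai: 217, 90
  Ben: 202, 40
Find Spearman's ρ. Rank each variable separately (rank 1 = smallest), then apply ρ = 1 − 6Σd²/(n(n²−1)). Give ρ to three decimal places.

0.300

Ranks of variable 1: 3, 5, 4, 2, 1
Ranks of variable 2: 3, 4, 2, 5, 1
d = r₁ − r₂: 0, 1, 2, -3, 0
d²: 0, 1, 4, 9, 0; Σd² = 14
ρ = 1 − 6·14/(5·24) = 1 − 84/120 = 0.300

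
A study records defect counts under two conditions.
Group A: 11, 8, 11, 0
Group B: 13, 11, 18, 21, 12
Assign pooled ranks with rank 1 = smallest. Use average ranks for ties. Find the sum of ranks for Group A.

Sorted (ascending): 0, 8, 11, 11, 11, 12, 13, 18, 21
The 3 values of 11 occupy positions 3–5 → average rank 4.
Group A values → pooled ranks: 11→4, 8→2, 11→4, 0→1
Rank sum = 4 + 2 + 4 + 1 = 11

11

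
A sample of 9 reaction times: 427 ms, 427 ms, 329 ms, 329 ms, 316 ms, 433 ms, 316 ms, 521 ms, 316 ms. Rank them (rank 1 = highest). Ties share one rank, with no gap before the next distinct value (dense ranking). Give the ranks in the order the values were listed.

Sorted (descending): 521, 433, 427, 427, 329, 329, 316, 316, 316
The 2 values of 427 share dense rank 3.
The 2 values of 329 share dense rank 4.
The 3 values of 316 share dense rank 5.
Remaining distinct values take the next consecutive integers.

3, 3, 4, 4, 5, 2, 5, 1, 5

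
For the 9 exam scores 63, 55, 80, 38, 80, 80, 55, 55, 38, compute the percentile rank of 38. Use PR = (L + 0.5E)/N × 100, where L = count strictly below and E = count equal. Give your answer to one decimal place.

11.1

N = 9.
Strictly below 38: 0. Equal to 38: 2.
PR = (0 + 0.5·2)/9 × 100 = 11.1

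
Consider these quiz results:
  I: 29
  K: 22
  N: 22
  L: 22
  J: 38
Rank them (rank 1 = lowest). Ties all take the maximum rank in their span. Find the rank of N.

3

Sorted (ascending): 22, 22, 22, 29, 38
The 3 values of 22 occupy positions 1–3 → each gets rank 3.
N has value 22 → rank 3.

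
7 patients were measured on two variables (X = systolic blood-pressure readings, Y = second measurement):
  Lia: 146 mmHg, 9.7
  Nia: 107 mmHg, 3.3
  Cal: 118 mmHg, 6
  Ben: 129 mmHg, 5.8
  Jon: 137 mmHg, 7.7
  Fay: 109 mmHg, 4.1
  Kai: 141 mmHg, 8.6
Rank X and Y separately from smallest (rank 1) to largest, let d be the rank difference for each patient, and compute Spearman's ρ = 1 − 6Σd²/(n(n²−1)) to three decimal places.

0.964

Ranks of variable 1: 7, 1, 3, 4, 5, 2, 6
Ranks of variable 2: 7, 1, 4, 3, 5, 2, 6
d = r₁ − r₂: 0, 0, -1, 1, 0, 0, 0
d²: 0, 0, 1, 1, 0, 0, 0; Σd² = 2
ρ = 1 − 6·2/(7·48) = 1 − 12/336 = 0.964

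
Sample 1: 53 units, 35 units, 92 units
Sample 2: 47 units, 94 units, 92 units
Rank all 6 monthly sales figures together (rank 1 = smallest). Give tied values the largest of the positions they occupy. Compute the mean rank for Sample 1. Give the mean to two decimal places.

3.00

Sorted (ascending): 35, 47, 53, 92, 92, 94
The 2 values of 92 occupy positions 4–5 → each gets rank 5.
Sample 1 values → pooled ranks: 53→3, 35→1, 92→5
Mean rank = (3 + 1 + 5) / 3 = 3.00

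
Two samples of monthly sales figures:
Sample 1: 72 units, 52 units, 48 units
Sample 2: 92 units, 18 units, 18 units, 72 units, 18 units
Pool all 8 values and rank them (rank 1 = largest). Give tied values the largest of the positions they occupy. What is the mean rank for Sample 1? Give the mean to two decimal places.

4.00

Sorted (descending): 92, 72, 72, 52, 48, 18, 18, 18
The 2 values of 72 occupy positions 2–3 → each gets rank 3.
The 3 values of 18 occupy positions 6–8 → each gets rank 8.
Sample 1 values → pooled ranks: 72→3, 52→4, 48→5
Mean rank = (3 + 4 + 5) / 3 = 4.00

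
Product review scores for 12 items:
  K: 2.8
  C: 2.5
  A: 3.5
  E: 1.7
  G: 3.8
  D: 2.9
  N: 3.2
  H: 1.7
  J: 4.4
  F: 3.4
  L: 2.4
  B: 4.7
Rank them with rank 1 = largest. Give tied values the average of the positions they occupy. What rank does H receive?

11.5

Sorted (descending): 4.7, 4.4, 3.8, 3.5, 3.4, 3.2, 2.9, 2.8, 2.5, 2.4, 1.7, 1.7
The 2 values of 1.7 occupy positions 11–12 → average rank (11+12)/2 = 11.5.
H has value 1.7 → rank 11.5.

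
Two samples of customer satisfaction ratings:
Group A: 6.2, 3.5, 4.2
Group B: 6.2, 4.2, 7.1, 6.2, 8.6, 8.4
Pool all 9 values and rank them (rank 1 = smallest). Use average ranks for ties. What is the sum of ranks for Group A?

Sorted (ascending): 3.5, 4.2, 4.2, 6.2, 6.2, 6.2, 7.1, 8.4, 8.6
The 2 values of 4.2 occupy positions 2–3 → average rank (2+3)/2 = 2.5.
The 3 values of 6.2 occupy positions 4–6 → average rank 5.
Group A values → pooled ranks: 6.2→5, 3.5→1, 4.2→2.5
Rank sum = 5 + 1 + 2.5 = 8.5

8.5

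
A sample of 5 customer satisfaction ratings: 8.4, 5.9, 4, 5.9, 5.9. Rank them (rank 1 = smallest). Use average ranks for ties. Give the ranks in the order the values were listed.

5, 3, 1, 3, 3

Sorted (ascending): 4, 5.9, 5.9, 5.9, 8.4
The 3 values of 5.9 occupy positions 2–4 → average rank 3.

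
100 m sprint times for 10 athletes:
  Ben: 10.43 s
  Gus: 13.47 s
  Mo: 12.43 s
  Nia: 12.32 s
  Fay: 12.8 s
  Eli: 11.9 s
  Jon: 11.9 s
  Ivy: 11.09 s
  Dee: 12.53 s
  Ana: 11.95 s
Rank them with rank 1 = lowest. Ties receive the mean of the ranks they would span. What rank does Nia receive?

6

Sorted (ascending): 10.43, 11.09, 11.9, 11.9, 11.95, 12.32, 12.43, 12.53, 12.8, 13.47
The 2 values of 11.9 occupy positions 3–4 → average rank (3+4)/2 = 3.5.
Nia has value 12.32 s → rank 6.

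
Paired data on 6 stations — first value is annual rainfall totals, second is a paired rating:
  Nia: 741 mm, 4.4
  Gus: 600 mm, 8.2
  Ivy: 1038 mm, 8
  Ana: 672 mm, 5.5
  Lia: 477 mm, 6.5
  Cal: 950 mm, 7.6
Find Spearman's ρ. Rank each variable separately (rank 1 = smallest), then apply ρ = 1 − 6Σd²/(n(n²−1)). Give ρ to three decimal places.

Ranks of variable 1: 4, 2, 6, 3, 1, 5
Ranks of variable 2: 1, 6, 5, 2, 3, 4
d = r₁ − r₂: 3, -4, 1, 1, -2, 1
d²: 9, 16, 1, 1, 4, 1; Σd² = 32
ρ = 1 − 6·32/(6·35) = 1 − 192/210 = 0.086

0.086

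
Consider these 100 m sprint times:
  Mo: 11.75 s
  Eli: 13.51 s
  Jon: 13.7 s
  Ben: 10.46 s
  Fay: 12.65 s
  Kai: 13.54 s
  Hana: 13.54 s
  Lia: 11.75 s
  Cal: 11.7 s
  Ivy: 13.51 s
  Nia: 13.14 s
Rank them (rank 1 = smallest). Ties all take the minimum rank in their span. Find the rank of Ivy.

7

Sorted (ascending): 10.46, 11.7, 11.75, 11.75, 12.65, 13.14, 13.51, 13.51, 13.54, 13.54, 13.7
The 2 values of 11.75 occupy positions 3–4 → each gets rank 3.
The 2 values of 13.51 occupy positions 7–8 → each gets rank 7.
The 2 values of 13.54 occupy positions 9–10 → each gets rank 9.
Ivy has value 13.51 s → rank 7.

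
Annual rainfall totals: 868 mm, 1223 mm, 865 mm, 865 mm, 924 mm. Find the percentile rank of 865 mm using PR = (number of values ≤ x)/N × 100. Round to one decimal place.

40.0

N = 5.
Strictly below 865: 0. Equal to 865: 2.
PR = 2/5 × 100 = 40.0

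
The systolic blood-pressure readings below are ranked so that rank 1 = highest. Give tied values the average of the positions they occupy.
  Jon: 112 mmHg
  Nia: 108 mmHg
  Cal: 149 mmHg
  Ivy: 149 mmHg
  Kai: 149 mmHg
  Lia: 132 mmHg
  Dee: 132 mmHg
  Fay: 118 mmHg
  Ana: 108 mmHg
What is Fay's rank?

Sorted (descending): 149, 149, 149, 132, 132, 118, 112, 108, 108
The 3 values of 149 occupy positions 1–3 → average rank 2.
The 2 values of 132 occupy positions 4–5 → average rank (4+5)/2 = 4.5.
The 2 values of 108 occupy positions 8–9 → average rank (8+9)/2 = 8.5.
Fay has value 118 mmHg → rank 6.

6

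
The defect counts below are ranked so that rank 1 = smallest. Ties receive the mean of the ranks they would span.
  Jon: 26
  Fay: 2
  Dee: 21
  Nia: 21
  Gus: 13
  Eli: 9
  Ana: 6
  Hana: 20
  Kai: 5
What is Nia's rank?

7.5

Sorted (ascending): 2, 5, 6, 9, 13, 20, 21, 21, 26
The 2 values of 21 occupy positions 7–8 → average rank (7+8)/2 = 7.5.
Nia has value 21 → rank 7.5.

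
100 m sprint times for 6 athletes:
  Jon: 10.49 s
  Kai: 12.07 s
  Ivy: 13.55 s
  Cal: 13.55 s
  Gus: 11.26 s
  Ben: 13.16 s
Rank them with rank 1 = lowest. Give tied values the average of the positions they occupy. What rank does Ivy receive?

Sorted (ascending): 10.49, 11.26, 12.07, 13.16, 13.55, 13.55
The 2 values of 13.55 occupy positions 5–6 → average rank (5+6)/2 = 5.5.
Ivy has value 13.55 s → rank 5.5.

5.5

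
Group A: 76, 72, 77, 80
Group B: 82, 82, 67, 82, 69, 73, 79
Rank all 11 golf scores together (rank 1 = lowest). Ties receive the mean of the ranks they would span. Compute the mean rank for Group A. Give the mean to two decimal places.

Sorted (ascending): 67, 69, 72, 73, 76, 77, 79, 80, 82, 82, 82
The 3 values of 82 occupy positions 9–11 → average rank 10.
Group A values → pooled ranks: 76→5, 72→3, 77→6, 80→8
Mean rank = (5 + 3 + 6 + 8) / 4 = 5.50

5.50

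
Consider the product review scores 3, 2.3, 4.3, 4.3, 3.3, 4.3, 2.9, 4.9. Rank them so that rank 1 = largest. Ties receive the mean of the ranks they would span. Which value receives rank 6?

3

Sorted (descending): 4.9, 4.3, 4.3, 4.3, 3.3, 3, 2.9, 2.3
The 3 values of 4.3 occupy positions 2–4 → average rank 3.
Rank 6 → value 3.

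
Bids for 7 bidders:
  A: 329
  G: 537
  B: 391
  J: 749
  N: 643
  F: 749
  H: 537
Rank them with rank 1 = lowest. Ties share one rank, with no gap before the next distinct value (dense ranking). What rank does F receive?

5

Sorted (ascending): 329, 391, 537, 537, 643, 749, 749
The 2 values of 537 share dense rank 3.
The 2 values of 749 share dense rank 5.
Remaining distinct values take the next consecutive integers.
F has value 749 → rank 5.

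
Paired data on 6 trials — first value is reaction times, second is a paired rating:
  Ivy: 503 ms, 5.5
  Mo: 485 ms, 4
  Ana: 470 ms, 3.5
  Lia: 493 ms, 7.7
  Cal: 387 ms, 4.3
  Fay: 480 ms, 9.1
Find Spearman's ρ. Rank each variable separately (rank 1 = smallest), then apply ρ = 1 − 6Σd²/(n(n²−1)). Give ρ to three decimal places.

Ranks of variable 1: 6, 4, 2, 5, 1, 3
Ranks of variable 2: 4, 2, 1, 5, 3, 6
d = r₁ − r₂: 2, 2, 1, 0, -2, -3
d²: 4, 4, 1, 0, 4, 9; Σd² = 22
ρ = 1 − 6·22/(6·35) = 1 − 132/210 = 0.371

0.371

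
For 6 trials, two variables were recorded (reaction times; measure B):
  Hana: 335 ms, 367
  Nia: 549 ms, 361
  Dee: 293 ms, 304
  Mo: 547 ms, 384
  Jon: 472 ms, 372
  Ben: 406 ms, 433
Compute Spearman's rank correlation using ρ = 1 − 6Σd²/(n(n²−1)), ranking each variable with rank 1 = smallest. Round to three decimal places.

Ranks of variable 1: 2, 6, 1, 5, 4, 3
Ranks of variable 2: 3, 2, 1, 5, 4, 6
d = r₁ − r₂: -1, 4, 0, 0, 0, -3
d²: 1, 16, 0, 0, 0, 9; Σd² = 26
ρ = 1 − 6·26/(6·35) = 1 − 156/210 = 0.257

0.257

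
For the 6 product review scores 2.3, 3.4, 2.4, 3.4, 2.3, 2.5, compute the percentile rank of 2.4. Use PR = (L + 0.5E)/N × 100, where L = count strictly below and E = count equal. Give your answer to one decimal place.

N = 6.
Strictly below 2.4: 2. Equal to 2.4: 1.
PR = (2 + 0.5·1)/6 × 100 = 41.7

41.7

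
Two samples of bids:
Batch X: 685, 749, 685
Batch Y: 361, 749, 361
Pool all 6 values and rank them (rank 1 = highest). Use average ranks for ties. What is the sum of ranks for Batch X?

8.5

Sorted (descending): 749, 749, 685, 685, 361, 361
The 2 values of 749 occupy positions 1–2 → average rank (1+2)/2 = 1.5.
The 2 values of 685 occupy positions 3–4 → average rank (3+4)/2 = 3.5.
The 2 values of 361 occupy positions 5–6 → average rank (5+6)/2 = 5.5.
Batch X values → pooled ranks: 685→3.5, 749→1.5, 685→3.5
Rank sum = 3.5 + 1.5 + 3.5 = 8.5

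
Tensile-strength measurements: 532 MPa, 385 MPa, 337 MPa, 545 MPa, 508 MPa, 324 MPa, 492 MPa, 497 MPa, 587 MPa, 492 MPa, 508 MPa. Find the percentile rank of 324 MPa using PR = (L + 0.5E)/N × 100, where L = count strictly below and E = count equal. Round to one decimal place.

4.5

N = 11.
Strictly below 324: 0. Equal to 324: 1.
PR = (0 + 0.5·1)/11 × 100 = 4.5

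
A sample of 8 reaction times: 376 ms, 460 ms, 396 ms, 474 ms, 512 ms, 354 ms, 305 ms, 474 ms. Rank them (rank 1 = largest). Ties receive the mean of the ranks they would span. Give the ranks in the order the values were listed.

6, 4, 5, 2.5, 1, 7, 8, 2.5

Sorted (descending): 512, 474, 474, 460, 396, 376, 354, 305
The 2 values of 474 occupy positions 2–3 → average rank (2+3)/2 = 2.5.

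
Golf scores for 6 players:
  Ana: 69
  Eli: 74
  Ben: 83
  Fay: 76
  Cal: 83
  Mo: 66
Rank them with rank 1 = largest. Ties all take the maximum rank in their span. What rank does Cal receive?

Sorted (descending): 83, 83, 76, 74, 69, 66
The 2 values of 83 occupy positions 1–2 → each gets rank 2.
Cal has value 83 → rank 2.

2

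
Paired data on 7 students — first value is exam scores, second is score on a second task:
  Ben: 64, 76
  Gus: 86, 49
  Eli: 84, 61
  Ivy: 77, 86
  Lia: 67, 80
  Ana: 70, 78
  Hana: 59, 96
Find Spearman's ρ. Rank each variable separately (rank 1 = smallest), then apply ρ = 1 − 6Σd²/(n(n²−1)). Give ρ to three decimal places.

Ranks of variable 1: 2, 7, 6, 5, 3, 4, 1
Ranks of variable 2: 3, 1, 2, 6, 5, 4, 7
d = r₁ − r₂: -1, 6, 4, -1, -2, 0, -6
d²: 1, 36, 16, 1, 4, 0, 36; Σd² = 94
ρ = 1 − 6·94/(7·48) = 1 − 564/336 = -0.679

-0.679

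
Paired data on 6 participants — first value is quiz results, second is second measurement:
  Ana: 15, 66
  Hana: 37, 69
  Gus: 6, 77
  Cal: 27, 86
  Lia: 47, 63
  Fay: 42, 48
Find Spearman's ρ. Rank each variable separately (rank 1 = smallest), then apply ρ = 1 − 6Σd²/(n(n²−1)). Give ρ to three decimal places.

Ranks of variable 1: 2, 4, 1, 3, 6, 5
Ranks of variable 2: 3, 4, 5, 6, 2, 1
d = r₁ − r₂: -1, 0, -4, -3, 4, 4
d²: 1, 0, 16, 9, 16, 16; Σd² = 58
ρ = 1 − 6·58/(6·35) = 1 − 348/210 = -0.657

-0.657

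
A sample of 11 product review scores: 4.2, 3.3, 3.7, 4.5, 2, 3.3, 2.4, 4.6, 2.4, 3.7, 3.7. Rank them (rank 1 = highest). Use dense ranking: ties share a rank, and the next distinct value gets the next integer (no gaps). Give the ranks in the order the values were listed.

Sorted (descending): 4.6, 4.5, 4.2, 3.7, 3.7, 3.7, 3.3, 3.3, 2.4, 2.4, 2
The 3 values of 3.7 share dense rank 4.
The 2 values of 3.3 share dense rank 5.
The 2 values of 2.4 share dense rank 6.
Remaining distinct values take the next consecutive integers.

3, 5, 4, 2, 7, 5, 6, 1, 6, 4, 4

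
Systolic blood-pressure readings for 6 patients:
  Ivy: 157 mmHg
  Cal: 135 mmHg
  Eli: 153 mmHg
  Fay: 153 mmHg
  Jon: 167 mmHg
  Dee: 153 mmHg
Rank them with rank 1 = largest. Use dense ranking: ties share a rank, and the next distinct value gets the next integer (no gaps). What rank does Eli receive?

Sorted (descending): 167, 157, 153, 153, 153, 135
The 3 values of 153 share dense rank 3.
Remaining distinct values take the next consecutive integers.
Eli has value 153 mmHg → rank 3.

3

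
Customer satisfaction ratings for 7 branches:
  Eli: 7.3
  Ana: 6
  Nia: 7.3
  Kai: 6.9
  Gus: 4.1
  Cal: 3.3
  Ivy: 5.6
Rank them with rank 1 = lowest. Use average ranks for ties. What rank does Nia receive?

Sorted (ascending): 3.3, 4.1, 5.6, 6, 6.9, 7.3, 7.3
The 2 values of 7.3 occupy positions 6–7 → average rank (6+7)/2 = 6.5.
Nia has value 7.3 → rank 6.5.

6.5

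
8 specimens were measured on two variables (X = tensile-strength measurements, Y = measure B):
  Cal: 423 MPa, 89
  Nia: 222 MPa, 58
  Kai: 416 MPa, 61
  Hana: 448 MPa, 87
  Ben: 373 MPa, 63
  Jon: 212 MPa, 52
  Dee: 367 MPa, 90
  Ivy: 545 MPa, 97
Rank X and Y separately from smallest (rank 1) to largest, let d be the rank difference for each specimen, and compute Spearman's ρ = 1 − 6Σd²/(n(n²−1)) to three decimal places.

Ranks of variable 1: 6, 2, 5, 7, 4, 1, 3, 8
Ranks of variable 2: 6, 2, 3, 5, 4, 1, 7, 8
d = r₁ − r₂: 0, 0, 2, 2, 0, 0, -4, 0
d²: 0, 0, 4, 4, 0, 0, 16, 0; Σd² = 24
ρ = 1 − 6·24/(8·63) = 1 − 144/504 = 0.714

0.714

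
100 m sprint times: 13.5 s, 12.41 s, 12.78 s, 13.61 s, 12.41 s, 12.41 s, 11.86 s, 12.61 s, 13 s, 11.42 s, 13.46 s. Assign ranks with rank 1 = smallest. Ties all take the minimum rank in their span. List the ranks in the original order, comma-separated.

Sorted (ascending): 11.42, 11.86, 12.41, 12.41, 12.41, 12.61, 12.78, 13, 13.46, 13.5, 13.61
The 3 values of 12.41 occupy positions 3–5 → each gets rank 3.

10, 3, 7, 11, 3, 3, 2, 6, 8, 1, 9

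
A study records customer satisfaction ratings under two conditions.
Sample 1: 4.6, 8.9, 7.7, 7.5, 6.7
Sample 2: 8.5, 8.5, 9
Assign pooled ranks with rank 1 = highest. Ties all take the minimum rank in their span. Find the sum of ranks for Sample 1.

Sorted (descending): 9, 8.9, 8.5, 8.5, 7.7, 7.5, 6.7, 4.6
The 2 values of 8.5 occupy positions 3–4 → each gets rank 3.
Sample 1 values → pooled ranks: 4.6→8, 8.9→2, 7.7→5, 7.5→6, 6.7→7
Rank sum = 8 + 2 + 5 + 6 + 7 = 28

28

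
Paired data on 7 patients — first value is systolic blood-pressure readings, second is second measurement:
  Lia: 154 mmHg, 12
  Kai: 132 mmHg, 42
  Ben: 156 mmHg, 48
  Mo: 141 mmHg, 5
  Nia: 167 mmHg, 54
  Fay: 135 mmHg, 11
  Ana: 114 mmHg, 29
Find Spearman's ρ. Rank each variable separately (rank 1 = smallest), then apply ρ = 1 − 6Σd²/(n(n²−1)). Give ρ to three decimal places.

Ranks of variable 1: 5, 2, 6, 4, 7, 3, 1
Ranks of variable 2: 3, 5, 6, 1, 7, 2, 4
d = r₁ − r₂: 2, -3, 0, 3, 0, 1, -3
d²: 4, 9, 0, 9, 0, 1, 9; Σd² = 32
ρ = 1 − 6·32/(7·48) = 1 − 192/336 = 0.429

0.429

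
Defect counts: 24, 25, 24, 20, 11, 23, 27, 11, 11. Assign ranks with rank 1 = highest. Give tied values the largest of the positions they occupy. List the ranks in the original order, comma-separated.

4, 2, 4, 6, 9, 5, 1, 9, 9

Sorted (descending): 27, 25, 24, 24, 23, 20, 11, 11, 11
The 2 values of 24 occupy positions 3–4 → each gets rank 4.
The 3 values of 11 occupy positions 7–9 → each gets rank 9.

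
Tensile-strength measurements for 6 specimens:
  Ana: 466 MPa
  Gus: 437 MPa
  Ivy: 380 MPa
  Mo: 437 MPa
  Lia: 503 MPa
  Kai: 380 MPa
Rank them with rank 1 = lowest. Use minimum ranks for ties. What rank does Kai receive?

Sorted (ascending): 380, 380, 437, 437, 466, 503
The 2 values of 380 occupy positions 1–2 → each gets rank 1.
The 2 values of 437 occupy positions 3–4 → each gets rank 3.
Kai has value 380 MPa → rank 1.

1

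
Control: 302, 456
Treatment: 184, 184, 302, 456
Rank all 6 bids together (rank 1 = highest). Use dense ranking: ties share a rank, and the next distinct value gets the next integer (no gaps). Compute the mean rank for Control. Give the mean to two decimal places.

Sorted (descending): 456, 456, 302, 302, 184, 184
The 2 values of 456 share dense rank 1.
The 2 values of 302 share dense rank 2.
The 2 values of 184 share dense rank 3.
Control values → pooled ranks: 302→2, 456→1
Mean rank = (2 + 1) / 2 = 1.50

1.50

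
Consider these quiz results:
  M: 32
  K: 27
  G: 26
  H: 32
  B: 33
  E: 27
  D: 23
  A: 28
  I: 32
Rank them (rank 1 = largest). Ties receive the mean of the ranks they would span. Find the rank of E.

6.5

Sorted (descending): 33, 32, 32, 32, 28, 27, 27, 26, 23
The 3 values of 32 occupy positions 2–4 → average rank 3.
The 2 values of 27 occupy positions 6–7 → average rank (6+7)/2 = 6.5.
E has value 27 → rank 6.5.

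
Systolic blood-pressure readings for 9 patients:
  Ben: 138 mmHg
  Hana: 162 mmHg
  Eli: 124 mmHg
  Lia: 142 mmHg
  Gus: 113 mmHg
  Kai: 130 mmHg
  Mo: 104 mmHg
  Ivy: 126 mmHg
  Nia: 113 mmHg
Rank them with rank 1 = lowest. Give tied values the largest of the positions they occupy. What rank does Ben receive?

7

Sorted (ascending): 104, 113, 113, 124, 126, 130, 138, 142, 162
The 2 values of 113 occupy positions 2–3 → each gets rank 3.
Ben has value 138 mmHg → rank 7.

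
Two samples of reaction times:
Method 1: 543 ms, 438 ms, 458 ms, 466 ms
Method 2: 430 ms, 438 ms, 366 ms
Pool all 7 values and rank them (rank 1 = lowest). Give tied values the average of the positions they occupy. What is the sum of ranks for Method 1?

Sorted (ascending): 366, 430, 438, 438, 458, 466, 543
The 2 values of 438 occupy positions 3–4 → average rank (3+4)/2 = 3.5.
Method 1 values → pooled ranks: 543→7, 438→3.5, 458→5, 466→6
Rank sum = 7 + 3.5 + 5 + 6 = 21.5

21.5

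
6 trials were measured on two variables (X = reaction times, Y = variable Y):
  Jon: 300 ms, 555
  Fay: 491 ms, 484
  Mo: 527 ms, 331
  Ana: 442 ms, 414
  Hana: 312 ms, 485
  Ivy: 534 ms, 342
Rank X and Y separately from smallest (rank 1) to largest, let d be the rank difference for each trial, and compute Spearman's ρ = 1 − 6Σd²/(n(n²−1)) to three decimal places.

-0.886

Ranks of variable 1: 1, 4, 5, 3, 2, 6
Ranks of variable 2: 6, 4, 1, 3, 5, 2
d = r₁ − r₂: -5, 0, 4, 0, -3, 4
d²: 25, 0, 16, 0, 9, 16; Σd² = 66
ρ = 1 − 6·66/(6·35) = 1 − 396/210 = -0.886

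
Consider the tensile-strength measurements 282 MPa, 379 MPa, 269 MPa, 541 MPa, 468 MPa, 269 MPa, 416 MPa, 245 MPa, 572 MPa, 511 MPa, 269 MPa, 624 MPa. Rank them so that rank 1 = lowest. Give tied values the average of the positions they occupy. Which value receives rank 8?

468

Sorted (ascending): 245, 269, 269, 269, 282, 379, 416, 468, 511, 541, 572, 624
The 3 values of 269 occupy positions 2–4 → average rank 3.
Rank 8 → value 468.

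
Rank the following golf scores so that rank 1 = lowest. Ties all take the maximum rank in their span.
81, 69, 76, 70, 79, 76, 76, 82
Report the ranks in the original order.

Sorted (ascending): 69, 70, 76, 76, 76, 79, 81, 82
The 3 values of 76 occupy positions 3–5 → each gets rank 5.

7, 1, 5, 2, 6, 5, 5, 8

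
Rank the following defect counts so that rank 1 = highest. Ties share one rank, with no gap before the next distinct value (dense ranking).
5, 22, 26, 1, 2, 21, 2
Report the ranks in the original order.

4, 2, 1, 6, 5, 3, 5

Sorted (descending): 26, 22, 21, 5, 2, 2, 1
The 2 values of 2 share dense rank 5.
Remaining distinct values take the next consecutive integers.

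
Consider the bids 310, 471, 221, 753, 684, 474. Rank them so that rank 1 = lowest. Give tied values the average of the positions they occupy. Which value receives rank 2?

Sorted (ascending): 221, 310, 471, 474, 684, 753
No ties — each value takes its position as its rank.
Rank 2 → value 310.

310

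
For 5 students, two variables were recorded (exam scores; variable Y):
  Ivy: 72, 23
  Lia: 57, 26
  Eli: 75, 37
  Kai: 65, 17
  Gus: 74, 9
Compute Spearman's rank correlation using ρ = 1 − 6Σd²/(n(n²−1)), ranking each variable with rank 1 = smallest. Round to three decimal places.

Ranks of variable 1: 3, 1, 5, 2, 4
Ranks of variable 2: 3, 4, 5, 2, 1
d = r₁ − r₂: 0, -3, 0, 0, 3
d²: 0, 9, 0, 0, 9; Σd² = 18
ρ = 1 − 6·18/(5·24) = 1 − 108/120 = 0.100

0.100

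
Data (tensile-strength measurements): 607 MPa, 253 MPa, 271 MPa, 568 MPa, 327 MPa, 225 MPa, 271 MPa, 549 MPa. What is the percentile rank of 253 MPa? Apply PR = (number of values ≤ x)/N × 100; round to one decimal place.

N = 8.
Strictly below 253: 1. Equal to 253: 1.
PR = 2/8 × 100 = 25.0

25.0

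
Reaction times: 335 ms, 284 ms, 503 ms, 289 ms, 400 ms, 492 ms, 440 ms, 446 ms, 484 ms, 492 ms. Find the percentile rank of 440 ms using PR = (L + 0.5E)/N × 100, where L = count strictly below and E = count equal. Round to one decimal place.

45.0

N = 10.
Strictly below 440: 4. Equal to 440: 1.
PR = (4 + 0.5·1)/10 × 100 = 45.0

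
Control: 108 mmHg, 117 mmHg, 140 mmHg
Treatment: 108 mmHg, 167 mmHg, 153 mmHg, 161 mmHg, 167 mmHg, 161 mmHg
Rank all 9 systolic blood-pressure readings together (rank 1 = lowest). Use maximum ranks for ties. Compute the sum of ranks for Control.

9

Sorted (ascending): 108, 108, 117, 140, 153, 161, 161, 167, 167
The 2 values of 108 occupy positions 1–2 → each gets rank 2.
The 2 values of 161 occupy positions 6–7 → each gets rank 7.
The 2 values of 167 occupy positions 8–9 → each gets rank 9.
Control values → pooled ranks: 108→2, 117→3, 140→4
Rank sum = 2 + 3 + 4 = 9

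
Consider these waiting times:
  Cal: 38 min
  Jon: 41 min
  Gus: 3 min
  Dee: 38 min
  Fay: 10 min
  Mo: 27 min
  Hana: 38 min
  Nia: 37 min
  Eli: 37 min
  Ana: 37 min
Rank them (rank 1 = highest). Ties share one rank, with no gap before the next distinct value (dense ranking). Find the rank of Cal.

Sorted (descending): 41, 38, 38, 38, 37, 37, 37, 27, 10, 3
The 3 values of 38 share dense rank 2.
The 3 values of 37 share dense rank 3.
Remaining distinct values take the next consecutive integers.
Cal has value 38 min → rank 2.

2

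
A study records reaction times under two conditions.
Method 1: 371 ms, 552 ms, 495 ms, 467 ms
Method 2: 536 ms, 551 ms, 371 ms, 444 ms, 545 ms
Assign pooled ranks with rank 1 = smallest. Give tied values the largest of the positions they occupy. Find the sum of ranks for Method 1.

20

Sorted (ascending): 371, 371, 444, 467, 495, 536, 545, 551, 552
The 2 values of 371 occupy positions 1–2 → each gets rank 2.
Method 1 values → pooled ranks: 371→2, 552→9, 495→5, 467→4
Rank sum = 2 + 9 + 5 + 4 = 20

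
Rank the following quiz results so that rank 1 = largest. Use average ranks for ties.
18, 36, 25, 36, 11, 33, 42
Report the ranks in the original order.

Sorted (descending): 42, 36, 36, 33, 25, 18, 11
The 2 values of 36 occupy positions 2–3 → average rank (2+3)/2 = 2.5.

6, 2.5, 5, 2.5, 7, 4, 1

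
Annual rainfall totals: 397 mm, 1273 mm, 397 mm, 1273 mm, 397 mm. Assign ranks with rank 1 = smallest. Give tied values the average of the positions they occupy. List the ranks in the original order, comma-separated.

Sorted (ascending): 397, 397, 397, 1273, 1273
The 3 values of 397 occupy positions 1–3 → average rank 2.
The 2 values of 1273 occupy positions 4–5 → average rank (4+5)/2 = 4.5.

2, 4.5, 2, 4.5, 2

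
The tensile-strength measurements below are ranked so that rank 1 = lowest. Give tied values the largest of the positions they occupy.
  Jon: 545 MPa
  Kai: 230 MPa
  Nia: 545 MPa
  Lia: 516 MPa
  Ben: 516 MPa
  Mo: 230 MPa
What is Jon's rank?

6

Sorted (ascending): 230, 230, 516, 516, 545, 545
The 2 values of 230 occupy positions 1–2 → each gets rank 2.
The 2 values of 516 occupy positions 3–4 → each gets rank 4.
The 2 values of 545 occupy positions 5–6 → each gets rank 6.
Jon has value 545 MPa → rank 6.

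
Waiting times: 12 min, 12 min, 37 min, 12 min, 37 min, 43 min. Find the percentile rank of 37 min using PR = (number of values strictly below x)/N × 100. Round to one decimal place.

50.0

N = 6.
Strictly below 37: 3. Equal to 37: 2.
PR = 3/6 × 100 = 50.0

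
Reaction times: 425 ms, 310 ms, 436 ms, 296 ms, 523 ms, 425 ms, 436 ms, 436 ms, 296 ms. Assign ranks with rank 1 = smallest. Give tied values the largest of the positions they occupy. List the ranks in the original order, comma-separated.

Sorted (ascending): 296, 296, 310, 425, 425, 436, 436, 436, 523
The 2 values of 296 occupy positions 1–2 → each gets rank 2.
The 2 values of 425 occupy positions 4–5 → each gets rank 5.
The 3 values of 436 occupy positions 6–8 → each gets rank 8.

5, 3, 8, 2, 9, 5, 8, 8, 2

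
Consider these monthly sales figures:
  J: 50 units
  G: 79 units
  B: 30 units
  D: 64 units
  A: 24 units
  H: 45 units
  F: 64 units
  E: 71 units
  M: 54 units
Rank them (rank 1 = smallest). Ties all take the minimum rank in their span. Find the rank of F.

Sorted (ascending): 24, 30, 45, 50, 54, 64, 64, 71, 79
The 2 values of 64 occupy positions 6–7 → each gets rank 6.
F has value 64 units → rank 6.

6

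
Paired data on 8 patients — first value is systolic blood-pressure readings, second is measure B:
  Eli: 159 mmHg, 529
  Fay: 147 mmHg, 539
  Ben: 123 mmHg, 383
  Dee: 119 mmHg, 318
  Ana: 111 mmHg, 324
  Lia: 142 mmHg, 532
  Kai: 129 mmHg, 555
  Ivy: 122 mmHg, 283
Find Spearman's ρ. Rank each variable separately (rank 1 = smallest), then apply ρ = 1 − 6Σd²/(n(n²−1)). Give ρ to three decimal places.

Ranks of variable 1: 8, 7, 4, 2, 1, 6, 5, 3
Ranks of variable 2: 5, 7, 4, 2, 3, 6, 8, 1
d = r₁ − r₂: 3, 0, 0, 0, -2, 0, -3, 2
d²: 9, 0, 0, 0, 4, 0, 9, 4; Σd² = 26
ρ = 1 − 6·26/(8·63) = 1 − 156/504 = 0.690

0.690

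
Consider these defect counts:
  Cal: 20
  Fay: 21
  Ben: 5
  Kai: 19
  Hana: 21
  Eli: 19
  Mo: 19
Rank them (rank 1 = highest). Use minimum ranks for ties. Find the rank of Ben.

Sorted (descending): 21, 21, 20, 19, 19, 19, 5
The 2 values of 21 occupy positions 1–2 → each gets rank 1.
The 3 values of 19 occupy positions 4–6 → each gets rank 4.
Ben has value 5 → rank 7.

7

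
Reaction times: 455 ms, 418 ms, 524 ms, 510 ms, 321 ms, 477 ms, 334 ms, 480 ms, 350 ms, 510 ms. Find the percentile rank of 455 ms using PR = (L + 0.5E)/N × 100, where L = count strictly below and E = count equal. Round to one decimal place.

45.0

N = 10.
Strictly below 455: 4. Equal to 455: 1.
PR = (4 + 0.5·1)/10 × 100 = 45.0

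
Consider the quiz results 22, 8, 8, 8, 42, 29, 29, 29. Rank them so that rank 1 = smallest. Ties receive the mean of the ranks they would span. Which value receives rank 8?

Sorted (ascending): 8, 8, 8, 22, 29, 29, 29, 42
The 3 values of 8 occupy positions 1–3 → average rank 2.
The 3 values of 29 occupy positions 5–7 → average rank 6.
Rank 8 → value 42.

42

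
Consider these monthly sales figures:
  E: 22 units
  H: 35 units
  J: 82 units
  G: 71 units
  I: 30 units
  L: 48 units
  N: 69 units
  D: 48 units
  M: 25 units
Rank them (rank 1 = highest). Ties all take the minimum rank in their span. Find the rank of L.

4

Sorted (descending): 82, 71, 69, 48, 48, 35, 30, 25, 22
The 2 values of 48 occupy positions 4–5 → each gets rank 4.
L has value 48 units → rank 4.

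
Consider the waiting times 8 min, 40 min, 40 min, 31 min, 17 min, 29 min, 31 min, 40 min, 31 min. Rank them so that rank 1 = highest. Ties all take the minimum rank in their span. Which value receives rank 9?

8

Sorted (descending): 40, 40, 40, 31, 31, 31, 29, 17, 8
The 3 values of 40 occupy positions 1–3 → each gets rank 1.
The 3 values of 31 occupy positions 4–6 → each gets rank 4.
Rank 9 → value 8.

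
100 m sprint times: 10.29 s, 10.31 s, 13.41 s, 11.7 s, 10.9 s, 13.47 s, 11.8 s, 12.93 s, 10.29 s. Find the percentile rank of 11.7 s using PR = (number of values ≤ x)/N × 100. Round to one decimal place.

N = 9.
Strictly below 11.7: 4. Equal to 11.7: 1.
PR = 5/9 × 100 = 55.6

55.6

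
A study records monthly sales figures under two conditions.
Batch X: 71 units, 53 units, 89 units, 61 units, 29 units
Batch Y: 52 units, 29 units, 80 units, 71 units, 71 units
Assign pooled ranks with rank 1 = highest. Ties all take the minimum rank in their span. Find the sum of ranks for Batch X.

Sorted (descending): 89, 80, 71, 71, 71, 61, 53, 52, 29, 29
The 3 values of 71 occupy positions 3–5 → each gets rank 3.
The 2 values of 29 occupy positions 9–10 → each gets rank 9.
Batch X values → pooled ranks: 71→3, 53→7, 89→1, 61→6, 29→9
Rank sum = 3 + 7 + 1 + 6 + 9 = 26

26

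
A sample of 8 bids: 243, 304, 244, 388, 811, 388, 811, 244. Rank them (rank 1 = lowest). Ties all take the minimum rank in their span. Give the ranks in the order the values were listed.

Sorted (ascending): 243, 244, 244, 304, 388, 388, 811, 811
The 2 values of 244 occupy positions 2–3 → each gets rank 2.
The 2 values of 388 occupy positions 5–6 → each gets rank 5.
The 2 values of 811 occupy positions 7–8 → each gets rank 7.

1, 4, 2, 5, 7, 5, 7, 2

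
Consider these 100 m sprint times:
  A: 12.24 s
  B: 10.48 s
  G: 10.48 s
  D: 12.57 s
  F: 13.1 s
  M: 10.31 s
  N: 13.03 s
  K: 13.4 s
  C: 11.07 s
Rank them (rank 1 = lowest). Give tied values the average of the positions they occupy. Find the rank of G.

Sorted (ascending): 10.31, 10.48, 10.48, 11.07, 12.24, 12.57, 13.03, 13.1, 13.4
The 2 values of 10.48 occupy positions 2–3 → average rank (2+3)/2 = 2.5.
G has value 10.48 s → rank 2.5.

2.5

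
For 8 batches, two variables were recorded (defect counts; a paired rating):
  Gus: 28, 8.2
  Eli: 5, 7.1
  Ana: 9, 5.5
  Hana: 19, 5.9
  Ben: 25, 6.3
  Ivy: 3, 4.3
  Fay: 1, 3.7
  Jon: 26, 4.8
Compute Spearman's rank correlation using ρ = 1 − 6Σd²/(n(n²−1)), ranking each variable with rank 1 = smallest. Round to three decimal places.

0.619

Ranks of variable 1: 8, 3, 4, 5, 6, 2, 1, 7
Ranks of variable 2: 8, 7, 4, 5, 6, 2, 1, 3
d = r₁ − r₂: 0, -4, 0, 0, 0, 0, 0, 4
d²: 0, 16, 0, 0, 0, 0, 0, 16; Σd² = 32
ρ = 1 − 6·32/(8·63) = 1 − 192/504 = 0.619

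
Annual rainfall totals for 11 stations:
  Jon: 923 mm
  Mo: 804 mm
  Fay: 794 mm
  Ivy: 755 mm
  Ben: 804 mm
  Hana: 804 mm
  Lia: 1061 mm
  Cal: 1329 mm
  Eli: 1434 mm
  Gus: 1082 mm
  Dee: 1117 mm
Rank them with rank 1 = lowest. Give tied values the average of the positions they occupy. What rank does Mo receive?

4

Sorted (ascending): 755, 794, 804, 804, 804, 923, 1061, 1082, 1117, 1329, 1434
The 3 values of 804 occupy positions 3–5 → average rank 4.
Mo has value 804 mm → rank 4.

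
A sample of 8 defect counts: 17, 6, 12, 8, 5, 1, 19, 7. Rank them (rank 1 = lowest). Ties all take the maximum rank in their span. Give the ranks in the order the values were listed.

7, 3, 6, 5, 2, 1, 8, 4

Sorted (ascending): 1, 5, 6, 7, 8, 12, 17, 19
No ties — each value takes its position as its rank.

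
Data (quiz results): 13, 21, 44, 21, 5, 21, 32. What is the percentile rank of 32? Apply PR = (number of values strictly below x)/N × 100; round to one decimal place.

N = 7.
Strictly below 32: 5. Equal to 32: 1.
PR = 5/7 × 100 = 71.4

71.4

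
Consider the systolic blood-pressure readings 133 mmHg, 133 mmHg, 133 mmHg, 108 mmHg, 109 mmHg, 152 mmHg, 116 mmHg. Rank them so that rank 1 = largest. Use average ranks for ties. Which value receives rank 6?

Sorted (descending): 152, 133, 133, 133, 116, 109, 108
The 3 values of 133 occupy positions 2–4 → average rank 3.
Rank 6 → value 109.

109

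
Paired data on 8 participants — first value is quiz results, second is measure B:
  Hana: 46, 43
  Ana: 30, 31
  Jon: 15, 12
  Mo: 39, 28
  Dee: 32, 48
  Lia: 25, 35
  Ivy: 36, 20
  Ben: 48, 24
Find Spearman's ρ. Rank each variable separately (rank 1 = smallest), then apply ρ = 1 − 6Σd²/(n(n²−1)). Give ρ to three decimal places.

0.119

Ranks of variable 1: 7, 3, 1, 6, 4, 2, 5, 8
Ranks of variable 2: 7, 5, 1, 4, 8, 6, 2, 3
d = r₁ − r₂: 0, -2, 0, 2, -4, -4, 3, 5
d²: 0, 4, 0, 4, 16, 16, 9, 25; Σd² = 74
ρ = 1 − 6·74/(8·63) = 1 − 444/504 = 0.119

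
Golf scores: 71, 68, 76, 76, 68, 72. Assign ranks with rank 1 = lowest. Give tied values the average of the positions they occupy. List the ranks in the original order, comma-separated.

3, 1.5, 5.5, 5.5, 1.5, 4

Sorted (ascending): 68, 68, 71, 72, 76, 76
The 2 values of 68 occupy positions 1–2 → average rank (1+2)/2 = 1.5.
The 2 values of 76 occupy positions 5–6 → average rank (5+6)/2 = 5.5.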